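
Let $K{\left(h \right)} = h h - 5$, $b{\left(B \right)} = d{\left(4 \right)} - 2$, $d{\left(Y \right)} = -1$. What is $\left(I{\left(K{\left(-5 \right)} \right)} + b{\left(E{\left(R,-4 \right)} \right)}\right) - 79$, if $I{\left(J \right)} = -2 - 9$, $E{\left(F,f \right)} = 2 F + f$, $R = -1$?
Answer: $-93$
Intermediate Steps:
$E{\left(F,f \right)} = f + 2 F$
$b{\left(B \right)} = -3$ ($b{\left(B \right)} = -1 - 2 = -3$)
$K{\left(h \right)} = -5 + h^{2}$ ($K{\left(h \right)} = h^{2} - 5 = -5 + h^{2}$)
$I{\left(J \right)} = -11$
$\left(I{\left(K{\left(-5 \right)} \right)} + b{\left(E{\left(R,-4 \right)} \right)}\right) - 79 = \left(-11 - 3\right) - 79 = -14 - 79 = -93$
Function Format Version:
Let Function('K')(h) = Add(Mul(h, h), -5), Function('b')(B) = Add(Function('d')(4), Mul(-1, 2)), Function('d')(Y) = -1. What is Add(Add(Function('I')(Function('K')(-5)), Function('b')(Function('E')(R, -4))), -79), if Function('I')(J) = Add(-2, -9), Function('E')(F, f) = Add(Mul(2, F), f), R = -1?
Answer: -93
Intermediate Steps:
Function('E')(F, f) = Add(f, Mul(2, F))
Function('b')(B) = -3 (Function('b')(B) = Add(-1, Mul(-1, 2)) = Add(-1, -2) = -3)
Function('K')(h) = Add(-5, Pow(h, 2)) (Function('K')(h) = Add(Pow(h, 2), -5) = Add(-5, Pow(h, 2)))
Function('I')(J) = -11
Add(Add(Function('I')(Function('K')(-5)), Function('b')(Function('E')(R, -4))), -79) = Add(Add(-11, -3), -79) = Add(-14, -79) = -93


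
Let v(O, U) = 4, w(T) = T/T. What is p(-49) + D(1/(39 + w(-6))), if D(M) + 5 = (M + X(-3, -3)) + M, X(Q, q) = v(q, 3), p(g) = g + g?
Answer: -1979/20 ≈ -98.950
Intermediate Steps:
p(g) = 2*g
w(T) = 1
X(Q, q) = 4
D(M) = -1 + 2*M (D(M) = -5 + ((M + 4) + M) = -5 + ((4 + M) + M) = -5 + (4 + 2*M) = -1 + 2*M)
p(-49) + D(1/(39 + w(-6))) = 2*(-49) + (-1 + 2/(39 + 1)) = -98 + (-1 + 2/40) = -98 + (-1 + 2*(1/40)) = -98 + (-1 + 1/20) = -98 - 19/20 = -1979/20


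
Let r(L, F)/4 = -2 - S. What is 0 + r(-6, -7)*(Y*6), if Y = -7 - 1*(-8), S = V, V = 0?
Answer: -48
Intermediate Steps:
S = 0
Y = 1 (Y = -7 + 8 = 1)
r(L, F) = -8 (r(L, F) = 4*(-2 - 1*0) = 4*(-2 + 0) = 4*(-2) = -8)
0 + r(-6, -7)*(Y*6) = 0 - 8*6 = 0 - 48 = -48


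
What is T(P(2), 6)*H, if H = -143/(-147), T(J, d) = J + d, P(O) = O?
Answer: 1144/147 ≈ 7.7823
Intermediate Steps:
H = 143/147 (H = -143*(-1)/147 = -1*(-143/147) = 143/147 ≈ 0.97279)
T(P(2), 6)*H = (2 + 6)*(143/147) = 8*(143/147) = 1144/147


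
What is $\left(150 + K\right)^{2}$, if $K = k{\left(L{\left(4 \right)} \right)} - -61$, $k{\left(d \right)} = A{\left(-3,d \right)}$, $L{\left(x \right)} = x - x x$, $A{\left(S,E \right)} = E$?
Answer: $39601$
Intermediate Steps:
$L{\left(x \right)} = x - x^{2}$
$k{\left(d \right)} = d$
$K = 49$ ($K = 4 \left(1 - 4\right) - -61 = 4 \left(1 - 4\right) + 61 = 4 \left(-3\right) + 61 = -12 + 61 = 49$)
$\left(150 + K\right)^{2} = \left(150 + 49\right)^{2} = 199^{2} = 39601$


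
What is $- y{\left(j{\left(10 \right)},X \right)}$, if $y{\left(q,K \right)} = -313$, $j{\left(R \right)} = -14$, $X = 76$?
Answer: $313$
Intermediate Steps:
$- y{\left(j{\left(10 \right)},X \right)} = \left(-1\right) \left(-313\right) = 313$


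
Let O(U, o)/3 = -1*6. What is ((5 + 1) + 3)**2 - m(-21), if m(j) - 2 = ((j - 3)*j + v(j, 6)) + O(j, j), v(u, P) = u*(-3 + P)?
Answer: -344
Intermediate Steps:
O(U, o) = -18 (O(U, o) = 3*(-1*6) = 3*(-6) = -18)
m(j) = -16 + 3*j + j*(-3 + j) (m(j) = 2 + (((j - 3)*j + j*(-3 + 6)) - 18) = 2 + (((-3 + j)*j + j*3) - 18) = 2 + ((j*(-3 + j) + 3*j) - 18) = 2 + ((3*j + j*(-3 + j)) - 18) = 2 + (-18 + 3*j + j*(-3 + j)) = -16 + 3*j + j*(-3 + j))
((5 + 1) + 3)**2 - m(-21) = ((5 + 1) + 3)**2 - (-16 + (-21)**2) = (6 + 3)**2 - (-16 + 441) = 9**2 - 1*425 = 81 - 425 = -344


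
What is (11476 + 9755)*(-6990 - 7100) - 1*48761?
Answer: -299193551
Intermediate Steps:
(11476 + 9755)*(-6990 - 7100) - 1*48761 = 21231*(-14090) - 48761 = -299144790 - 48761 = -299193551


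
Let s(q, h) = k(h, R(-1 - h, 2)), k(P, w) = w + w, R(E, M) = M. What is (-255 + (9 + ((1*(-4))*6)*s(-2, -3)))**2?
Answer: 116964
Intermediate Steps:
k(P, w) = 2*w
s(q, h) = 4 (s(q, h) = 2*2 = 4)
(-255 + (9 + ((1*(-4))*6)*s(-2, -3)))**2 = (-255 + (9 + ((1*(-4))*6)*4))**2 = (-255 + (9 - 4*6*4))**2 = (-255 + (9 - 24*4))**2 = (-255 + (9 - 96))**2 = (-255 - 87)**2 = (-342)**2 = 116964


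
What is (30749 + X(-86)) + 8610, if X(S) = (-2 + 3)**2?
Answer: 39360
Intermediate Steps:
X(S) = 1 (X(S) = 1**2 = 1)
(30749 + X(-86)) + 8610 = (30749 + 1) + 8610 = 30750 + 8610 = 39360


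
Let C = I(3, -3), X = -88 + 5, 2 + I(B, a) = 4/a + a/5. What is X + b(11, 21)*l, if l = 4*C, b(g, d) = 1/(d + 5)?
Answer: -16303/195 ≈ -83.605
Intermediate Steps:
I(B, a) = -2 + 4/a + a/5 (I(B, a) = -2 + (4/a + a/5) = -2 + 4/a + a/5)
b(g, d) = 1/(5 + d)
X = -83
C = -59/15 (C = -2 + 4/(-3) + (⅕)*(-3) = -2 + 4*(-⅓) - ⅗ = -2 - 4/3 - ⅗ = -59/15 ≈ -3.9333)
l = -236/15 (l = 4*(-59/15) = -236/15 ≈ -15.733)
X + b(11, 21)*l = -83 - 236/15/(5 + 21) = -83 - 236/15/26 = -83 + (1/26)*(-236/15) = -83 - 118/195 = -16303/195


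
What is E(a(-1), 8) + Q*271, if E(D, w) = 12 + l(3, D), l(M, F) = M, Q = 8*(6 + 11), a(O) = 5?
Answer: 36871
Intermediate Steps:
Q = 136 (Q = 8*17 = 136)
E(D, w) = 15 (E(D, w) = 12 + 3 = 15)
E(a(-1), 8) + Q*271 = 15 + 136*271 = 15 + 36856 = 36871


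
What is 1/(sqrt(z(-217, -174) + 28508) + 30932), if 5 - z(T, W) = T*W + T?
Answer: 209/6464849 - I*sqrt(2257)/478398826 ≈ 3.2329e-5 - 9.9306e-8*I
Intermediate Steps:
z(T, W) = 5 - T - T*W (z(T, W) = 5 - (T*W + T) = 5 - (T + T*W) = 5 + (-T - T*W) = 5 - T - T*W)
1/(sqrt(z(-217, -174) + 28508) + 30932) = 1/(sqrt((5 - 1*(-217) - 1*(-217)*(-174)) + 28508) + 30932) = 1/(sqrt((5 + 217 - 37758) + 28508) + 30932) = 1/(sqrt(-37536 + 28508) + 30932) = 1/(sqrt(-9028) + 30932) = 1/(2*I*sqrt(2257) + 30932) = 1/(30932 + 2*I*sqrt(2257))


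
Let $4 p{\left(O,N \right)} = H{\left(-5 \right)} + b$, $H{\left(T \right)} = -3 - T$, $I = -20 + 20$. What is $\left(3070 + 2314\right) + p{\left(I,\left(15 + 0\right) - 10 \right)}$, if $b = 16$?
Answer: $\frac{10777}{2} \approx 5388.5$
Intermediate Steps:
$I = 0$
$p{\left(O,N \right)} = \frac{9}{2}$ ($p{\left(O,N \right)} = \frac{\left(-3 - -5\right) + 16}{4} = \frac{\left(-3 + 5\right) + 16}{4} = \frac{2 + 16}{4} = \frac{1}{4} \cdot 18 = \frac{9}{2}$)
$\left(3070 + 2314\right) + p{\left(I,\left(15 + 0\right) - 10 \right)} = \left(3070 + 2314\right) + \frac{9}{2} = 5384 + \frac{9}{2} = \frac{10777}{2}$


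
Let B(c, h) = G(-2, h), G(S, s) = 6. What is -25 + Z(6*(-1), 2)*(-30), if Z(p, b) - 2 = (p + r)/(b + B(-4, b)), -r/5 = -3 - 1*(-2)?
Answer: -325/4 ≈ -81.250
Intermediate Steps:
B(c, h) = 6
r = 5 (r = -5*(-3 - 1*(-2)) = -5*(-3 + 2) = -5*(-1) = 5)
Z(p, b) = 2 + (5 + p)/(6 + b) (Z(p, b) = 2 + (p + 5)/(b + 6) = 2 + (5 + p)/(6 + b))
-25 + Z(6*(-1), 2)*(-30) = -25 + ((17 + 6*(-1) + 2*2)/(6 + 2))*(-30) = -25 + ((17 - 6 + 4)/8)*(-30) = -25 + ((⅛)*15)*(-30) = -25 + (15/8)*(-30) = -25 - 225/4 = -325/4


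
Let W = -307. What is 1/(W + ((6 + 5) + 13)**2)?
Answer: 1/269 ≈ 0.0037175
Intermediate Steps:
1/(W + ((6 + 5) + 13)**2) = 1/(-307 + ((6 + 5) + 13)**2) = 1/(-307 + (11 + 13)**2) = 1/(-307 + 24**2) = 1/(-307 + 576) = 1/269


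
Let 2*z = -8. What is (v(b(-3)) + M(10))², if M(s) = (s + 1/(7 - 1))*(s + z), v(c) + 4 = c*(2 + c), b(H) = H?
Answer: 3600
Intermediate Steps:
z = -4 (z = (½)*(-8) = -4)
v(c) = -4 + c*(2 + c)
M(s) = (-4 + s)*(⅙ + s) (M(s) = (s + 1/(7 - 1))*(s - 4) = (s + 1/6)*(-4 + s) = (s + ⅙)*(-4 + s) = (⅙ + s)*(-4 + s) = (-4 + s)*(⅙ + s))
(v(b(-3)) + M(10))² = ((-4 + (-3)² + 2*(-3)) + (-⅔ + 10² - 23/6*10))² = ((-4 + 9 - 6) + (-⅔ + 100 - 115/3))² = (-1 + 61)² = 60² = 3600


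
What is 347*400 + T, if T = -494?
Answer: 138306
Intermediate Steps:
347*400 + T = 347*400 - 494 = 138800 - 494 = 138306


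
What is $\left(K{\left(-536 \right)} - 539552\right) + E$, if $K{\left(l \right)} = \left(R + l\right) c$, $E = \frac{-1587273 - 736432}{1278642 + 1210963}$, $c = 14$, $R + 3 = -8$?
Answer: $- \frac{272467815151}{497921} \approx -5.4721 \cdot 10^{5}$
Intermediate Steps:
$R = -11$ ($R = -3 - 8 = -11$)
$E = - \frac{464741}{497921}$ ($E = - \frac{2323705}{2489605} = \left(-2323705\right) \frac{1}{2489605} = - \frac{464741}{497921} \approx -0.93336$)
$K{\left(l \right)} = -154 + 14 l$ ($K{\left(l \right)} = \left(-11 + l\right) 14 = -154 + 14 l$)
$\left(K{\left(-536 \right)} - 539552\right) + E = \left(\left(-154 + 14 \left(-536\right)\right) - 539552\right) - \frac{464741}{497921} = \left(\left(-154 - 7504\right) - 539552\right) - \frac{464741}{497921} = \left(-7658 - 539552\right) - \frac{464741}{497921} = -547210 - \frac{464741}{497921} = - \frac{272467815151}{497921}$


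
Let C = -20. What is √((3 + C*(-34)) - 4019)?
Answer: 2*I*√834 ≈ 57.758*I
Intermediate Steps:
√((3 + C*(-34)) - 4019) = √((3 - 20*(-34)) - 4019) = √((3 + 680) - 4019) = √(683 - 4019) = √(-3336) = 2*I*√834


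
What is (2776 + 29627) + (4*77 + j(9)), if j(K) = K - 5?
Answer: 32715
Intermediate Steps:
j(K) = -5 + K
(2776 + 29627) + (4*77 + j(9)) = (2776 + 29627) + (4*77 + (-5 + 9)) = 32403 + (308 + 4) = 32403 + 312 = 32715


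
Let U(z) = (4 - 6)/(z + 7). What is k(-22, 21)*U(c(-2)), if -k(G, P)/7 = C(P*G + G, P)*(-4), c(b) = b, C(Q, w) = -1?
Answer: 56/5 ≈ 11.200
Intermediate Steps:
U(z) = -2/(7 + z)
k(G, P) = -28 (k(G, P) = -(-7)*(-4) = -7*4 = -28)
k(-22, 21)*U(c(-2)) = -(-56)/(7 - 2) = -(-56)/5 = -28*(-2/5) = 56/5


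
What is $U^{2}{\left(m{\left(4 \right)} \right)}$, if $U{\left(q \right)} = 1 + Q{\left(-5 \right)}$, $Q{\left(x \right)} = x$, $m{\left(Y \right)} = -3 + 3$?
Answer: $16$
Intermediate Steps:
$m{\left(Y \right)} = 0$
$U{\left(q \right)} = -4$ ($U{\left(q \right)} = 1 - 5 = -4$)
$U^{2}{\left(m{\left(4 \right)} \right)} = \left(-4\right)^{2} = 16$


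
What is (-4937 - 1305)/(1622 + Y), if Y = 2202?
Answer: -3121/1912 ≈ -1.6323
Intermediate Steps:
(-4937 - 1305)/(1622 + Y) = (-4937 - 1305)/(1622 + 2202) = -6242/3824 = -6242*1/3824 = -3121/1912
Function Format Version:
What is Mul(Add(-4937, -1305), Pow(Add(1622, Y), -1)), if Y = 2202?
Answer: Rational(-3121, 1912) ≈ -1.6323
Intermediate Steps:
Mul(Add(-4937, -1305), Pow(Add(1622, Y), -1)) = Mul(Add(-4937, -1305), Pow(Add(1622, 2202), -1)) = Mul(-6242, Pow(3824, -1)) = Mul(-6242, Rational(1, 3824)) = Rational(-3121, 1912)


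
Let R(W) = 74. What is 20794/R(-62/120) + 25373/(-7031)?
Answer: 1950338/7031 ≈ 277.39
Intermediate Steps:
20794/R(-62/120) + 25373/(-7031) = 20794/74 + 25373/(-7031) = 20794*(1/74) + 25373*(-1/7031) = 281 - 25373/7031 = 1950338/7031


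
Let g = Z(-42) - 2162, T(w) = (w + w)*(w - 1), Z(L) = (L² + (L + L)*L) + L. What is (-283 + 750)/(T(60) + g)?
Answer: 467/10168 ≈ 0.045928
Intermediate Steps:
Z(L) = L + 3*L² (Z(L) = (L² + (2*L)*L) + L = (L² + 2*L²) + L = 3*L² + L = L + 3*L²)
T(w) = 2*w*(-1 + w) (T(w) = (2*w)*(-1 + w) = 2*w*(-1 + w))
g = 3088 (g = -42*(1 + 3*(-42)) - 2162 = -42*(1 - 126) - 2162 = -42*(-125) - 2162 = 5250 - 2162 = 3088)
(-283 + 750)/(T(60) + g) = (-283 + 750)/(2*60*(-1 + 60) + 3088) = 467/(2*60*59 + 3088) = 467/(7080 + 3088) = 467/10168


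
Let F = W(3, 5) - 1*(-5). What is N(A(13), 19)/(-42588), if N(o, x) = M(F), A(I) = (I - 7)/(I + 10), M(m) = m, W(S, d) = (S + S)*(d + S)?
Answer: -53/42588 ≈ -0.0012445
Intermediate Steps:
W(S, d) = 2*S*(S + d) (W(S, d) = (2*S)*(S + d) = 2*S*(S + d))
F = 53 (F = 2*3*(3 + 5) - 1*(-5) = 2*3*8 + 5 = 48 + 5 = 53)
A(I) = (-7 + I)/(10 + I)
N(o, x) = 53
N(A(13), 19)/(-42588) = 53/(-42588) = 53*(-1/42588) = -53/42588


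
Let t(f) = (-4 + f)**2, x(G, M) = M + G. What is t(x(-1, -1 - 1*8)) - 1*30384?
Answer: -30188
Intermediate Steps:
x(G, M) = G + M
t(x(-1, -1 - 1*8)) - 1*30384 = (-4 + (-1 + (-1 - 1*8)))**2 - 1*30384 = (-4 + (-1 + (-1 - 8)))**2 - 30384 = (-4 + (-1 - 9))**2 - 30384 = (-4 - 10)**2 - 30384 = (-14)**2 - 30384 = 196 - 30384 = -30188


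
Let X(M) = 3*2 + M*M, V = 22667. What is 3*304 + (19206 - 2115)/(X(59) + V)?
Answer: 2652171/2906 ≈ 912.65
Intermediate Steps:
X(M) = 6 + M²
3*304 + (19206 - 2115)/(X(59) + V) = 3*304 + (19206 - 2115)/((6 + 59²) + 22667) = 912 + 17091/((6 + 3481) + 22667) = 912 + 17091/(3487 + 22667) = 912 + 17091/26154 = 912 + 17091*(1/26154) = 912 + 1899/2906 = 2652171/2906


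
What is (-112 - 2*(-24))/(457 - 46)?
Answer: -64/411 ≈ -0.15572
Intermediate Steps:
(-112 - 2*(-24))/(457 - 46) = (-112 + 48)/411 = -64*1/411 = -64/411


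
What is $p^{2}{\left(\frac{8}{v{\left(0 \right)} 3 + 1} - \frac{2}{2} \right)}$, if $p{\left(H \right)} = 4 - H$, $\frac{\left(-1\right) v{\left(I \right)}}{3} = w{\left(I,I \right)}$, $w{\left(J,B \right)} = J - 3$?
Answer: $\frac{1089}{49} \approx 22.224$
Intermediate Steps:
$w{\left(J,B \right)} = -3 + J$
$v{\left(I \right)} = 9 - 3 I$ ($v{\left(I \right)} = - 3 \left(-3 + I\right) = 9 - 3 I$)
$p^{2}{\left(\frac{8}{v{\left(0 \right)} 3 + 1} - \frac{2}{2} \right)} = \left(4 - \left(\frac{8}{\left(9 - 0\right) 3 + 1} - \frac{2}{2}\right)\right)^{2} = \left(4 - \left(\frac{8}{\left(9 + 0\right) 3 + 1} - 1\right)\right)^{2} = \left(4 - \left(\frac{8}{9 \cdot 3 + 1} - 1\right)\right)^{2} = \left(4 - \left(\frac{8}{27 + 1} - 1\right)\right)^{2} = \left(4 - \left(\frac{8}{28} - 1\right)\right)^{2} = \left(4 - \left(8 \cdot \frac{1}{28} - 1\right)\right)^{2} = \left(4 - \left(\frac{2}{7} - 1\right)\right)^{2} = \left(4 - - \frac{5}{7}\right)^{2} = \left(4 + \frac{5}{7}\right)^{2} = \left(\frac{33}{7}\right)^{2} = \frac{1089}{49}$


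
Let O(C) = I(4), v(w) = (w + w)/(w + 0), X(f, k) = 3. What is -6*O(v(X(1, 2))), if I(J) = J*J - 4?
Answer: -72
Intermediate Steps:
I(J) = -4 + J**2 (I(J) = J**2 - 4 = -4 + J**2)
v(w) = 2 (v(w) = (2*w)/w = 2)
O(C) = 12 (O(C) = -4 + 4**2 = -4 + 16 = 12)
-6*O(v(X(1, 2))) = -6*12 = -72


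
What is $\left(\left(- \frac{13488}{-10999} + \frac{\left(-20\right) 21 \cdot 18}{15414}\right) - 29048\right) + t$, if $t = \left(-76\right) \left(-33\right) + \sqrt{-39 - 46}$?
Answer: $- \frac{107129269544}{4036633} + i \sqrt{85} \approx -26539.0 + 9.2195 i$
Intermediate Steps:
$t = 2508 + i \sqrt{85}$ ($t = 2508 + \sqrt{-85} = 2508 + i \sqrt{85} \approx 2508.0 + 9.2195 i$)
$\left(\left(- \frac{13488}{-10999} + \frac{\left(-20\right) 21 \cdot 18}{15414}\right) - 29048\right) + t = \left(\left(- \frac{13488}{-10999} + \frac{\left(-20\right) 21 \cdot 18}{15414}\right) - 29048\right) + \left(2508 + i \sqrt{85}\right) = \left(\left(\left(-13488\right) \left(- \frac{1}{10999}\right) + \left(-420\right) 18 \cdot \frac{1}{15414}\right) - 29048\right) + \left(2508 + i \sqrt{85}\right) = \left(\left(\frac{13488}{10999} - \frac{180}{367}\right) - 29048\right) + \left(2508 + i \sqrt{85}\right) = \left(\frac{2970276}{4036633} - 29048\right) + \left(2508 + i \sqrt{85}\right) = - \frac{117253145108}{4036633} + \left(2508 + i \sqrt{85}\right) = - \frac{107129269544}{4036633} + i \sqrt{85}$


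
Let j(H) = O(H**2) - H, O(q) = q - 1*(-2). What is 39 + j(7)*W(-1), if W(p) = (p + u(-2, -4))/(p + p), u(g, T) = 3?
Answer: -5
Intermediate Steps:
O(q) = 2 + q (O(q) = q + 2 = 2 + q)
W(p) = (3 + p)/(2*p) (W(p) = (p + 3)/(p + p) = (3 + p)/((2*p)) = (3 + p)*(1/(2*p)) = (3 + p)/(2*p))
j(H) = 2 + H**2 - H (j(H) = (2 + H**2) - H = 2 + H**2 - H)
39 + j(7)*W(-1) = 39 + (2 + 7**2 - 1*7)*((1/2)*(3 - 1)/(-1)) = 39 + (2 + 49 - 7)*((1/2)*(-1)*2) = 39 + 44*(-1) = 39 - 44 = -5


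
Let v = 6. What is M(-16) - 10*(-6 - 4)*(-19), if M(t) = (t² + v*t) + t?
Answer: -1756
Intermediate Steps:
M(t) = t² + 7*t (M(t) = (t² + 6*t) + t = t² + 7*t)
M(-16) - 10*(-6 - 4)*(-19) = -16*(7 - 16) - 10*(-6 - 4)*(-19) = -16*(-9) - 10*(-10)*(-19) = 144 + 100*(-19) = 144 - 1900 = -1756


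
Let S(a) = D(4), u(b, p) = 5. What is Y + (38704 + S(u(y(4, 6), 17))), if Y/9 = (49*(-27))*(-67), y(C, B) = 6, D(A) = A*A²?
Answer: 836537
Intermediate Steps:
D(A) = A³
S(a) = 64 (S(a) = 4³ = 64)
Y = 797769 (Y = 9*((49*(-27))*(-67)) = 9*(-1323*(-67)) = 9*88641 = 797769)
Y + (38704 + S(u(y(4, 6), 17))) = 797769 + (38704 + 64) = 797769 + 38768 = 836537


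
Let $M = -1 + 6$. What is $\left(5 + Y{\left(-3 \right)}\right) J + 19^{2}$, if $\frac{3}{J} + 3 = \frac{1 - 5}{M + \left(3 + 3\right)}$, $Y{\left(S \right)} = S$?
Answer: $\frac{13291}{37} \approx 359.22$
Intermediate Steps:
$M = 5$
$J = - \frac{33}{37}$ ($J = \frac{3}{-3 + \frac{1 - 5}{5 + \left(3 + 3\right)}} = \frac{3}{-3 - \frac{4}{5 + 6}} = \frac{3}{-3 - \frac{4}{11}} = \frac{3}{- \frac{37}{11}} = 3 \left(- \frac{11}{37}\right) = - \frac{33}{37} \approx -0.89189$)
$\left(5 + Y{\left(-3 \right)}\right) J + 19^{2} = \left(5 - 3\right) \left(- \frac{33}{37}\right) + 19^{2} = 2 \left(- \frac{33}{37}\right) + 361 = - \frac{66}{37} + 361 = \frac{13291}{37}$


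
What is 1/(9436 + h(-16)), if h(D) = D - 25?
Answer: 1/9395 ≈ 0.00010644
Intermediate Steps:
h(D) = -25 + D
1/(9436 + h(-16)) = 1/(9436 + (-25 - 16)) = 1/(9436 - 41) = 1/9395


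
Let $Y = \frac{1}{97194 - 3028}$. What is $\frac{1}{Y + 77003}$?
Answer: $\frac{94166}{7251064499} \approx 1.2987 \cdot 10^{-5}$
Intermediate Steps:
$Y = \frac{1}{94166} \approx 1.062 \cdot 10^{-5}$
$\frac{1}{Y + 77003} = \frac{1}{\frac{1}{94166} + 77003} = \frac{1}{\frac{7251064499}{94166}} = \frac{94166}{7251064499}$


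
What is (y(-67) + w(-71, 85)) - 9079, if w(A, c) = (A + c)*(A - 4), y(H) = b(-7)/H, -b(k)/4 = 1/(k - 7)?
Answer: -4750503/469 ≈ -10129.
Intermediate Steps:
b(k) = -4/(-7 + k) (b(k) = -4/(k - 7) = -4/(-7 + k))
y(H) = 2/(7*H) (y(H) = (-4/(-7 - 7))/H = (-4/(-14))/H = (-4*(-1/14))/H = 2/(7*H))
w(A, c) = (-4 + A)*(A + c) (w(A, c) = (A + c)*(-4 + A) = (-4 + A)*(A + c))
(y(-67) + w(-71, 85)) - 9079 = ((2/7)/(-67) + ((-71)**2 - 4*(-71) - 4*85 - 71*85)) - 9079 = ((2/7)*(-1/67) + (5041 + 284 - 340 - 6035)) - 9079 = (-2/469 - 1050) - 9079 = -492452/469 - 9079 = -4750503/469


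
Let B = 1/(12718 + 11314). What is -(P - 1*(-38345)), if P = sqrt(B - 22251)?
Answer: -38345 - I*sqrt(803173518562)/6008 ≈ -38345.0 - 149.17*I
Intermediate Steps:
B = 1/24032 ≈ 4.1611e-5
P = I*sqrt(803173518562)/6008 (P = sqrt(1/24032 - 22251) = sqrt(-534736031/24032) = I*sqrt(803173518562)/6008 ≈ 149.17*I)
-(P - 1*(-38345)) = -(I*sqrt(803173518562)/6008 - 1*(-38345)) = -(I*sqrt(803173518562)/6008 + 38345) = -(38345 + I*sqrt(803173518562)/6008) = -38345 - I*sqrt(803173518562)/6008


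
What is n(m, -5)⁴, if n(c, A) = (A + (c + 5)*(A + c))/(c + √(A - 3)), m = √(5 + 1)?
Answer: 82944*I/(-47*I + 8*√3) ≈ -1623.6 + 478.68*I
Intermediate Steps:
m = √6 ≈ 2.4495
n(c, A) = (A + (5 + c)*(A + c))/(c + √(-3 + A))
n(m, -5)⁴ = (((√6)² + 5*√6 + 6*(-5) - 5*√6)/(√6 + √(-3 - 5)))⁴ = ((6 + 5*√6 - 30 - 5*√6)/(√6 + √(-8)))⁴ = (-24/(√6 + 2*I*√2))⁴ = 331776/(√6 + 2*I*√2)⁴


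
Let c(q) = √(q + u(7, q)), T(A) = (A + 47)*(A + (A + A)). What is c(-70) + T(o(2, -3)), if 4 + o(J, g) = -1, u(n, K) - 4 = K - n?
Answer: -630 + I*√143 ≈ -630.0 + 11.958*I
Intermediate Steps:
u(n, K) = 4 + K - n (u(n, K) = 4 + (K - n) = 4 + K - n)
o(J, g) = -5 (o(J, g) = -4 - 1 = -5)
T(A) = 3*A*(47 + A) (T(A) = (47 + A)*(A + 2*A) = (47 + A)*(3*A) = 3*A*(47 + A))
c(q) = √(-3 + 2*q) (c(q) = √(q + (4 + q - 1*7)) = √(q + (4 + q - 7)) = √(q + (-3 + q)) = √(-3 + 2*q))
c(-70) + T(o(2, -3)) = √(-3 + 2*(-70)) + 3*(-5)*(47 - 5) = √(-3 - 140) + 3*(-5)*42 = √(-143) - 630 = I*√143 - 630 = -630 + I*√143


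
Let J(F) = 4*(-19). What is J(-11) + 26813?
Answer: 26737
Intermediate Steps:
J(F) = -76
J(-11) + 26813 = -76 + 26813 = 26737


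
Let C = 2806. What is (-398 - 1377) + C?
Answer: 1031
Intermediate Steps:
(-398 - 1377) + C = (-398 - 1377) + 2806 = -1775 + 2806 = 1031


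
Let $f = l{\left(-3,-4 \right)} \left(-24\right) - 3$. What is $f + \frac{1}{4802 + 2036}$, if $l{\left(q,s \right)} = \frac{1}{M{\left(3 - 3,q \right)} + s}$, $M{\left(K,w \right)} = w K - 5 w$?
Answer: $- \frac{389755}{75218} \approx -5.1817$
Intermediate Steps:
$M{\left(K,w \right)} = - 5 w + K w$ ($M{\left(K,w \right)} = K w - 5 w = - 5 w + K w$)
$l{\left(q,s \right)} = \frac{1}{s - 5 q}$ ($l{\left(q,s \right)} = \frac{1}{q \left(-5 + \left(3 - 3\right)\right) + s} = \frac{1}{q \left(-5 + 0\right) + s} = \frac{1}{q \left(-5\right) + s} = \frac{1}{- 5 q + s} = \frac{1}{s - 5 q}$)
$f = - \frac{57}{11}$ ($f = \frac{1}{-4 - -15} \left(-24\right) - 3 = \frac{1}{-4 + 15} \left(-24\right) - 3 = \frac{1}{11} \left(-24\right) - 3 = - \frac{24}{11} - 3 = - \frac{57}{11} \approx -5.1818$)
$f + \frac{1}{4802 + 2036} = - \frac{57}{11} + \frac{1}{4802 + 2036} = - \frac{57}{11} + \frac{1}{6838} = - \frac{389755}{75218}$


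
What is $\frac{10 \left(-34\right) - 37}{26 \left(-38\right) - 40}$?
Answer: $\frac{377}{1028} \approx 0.36673$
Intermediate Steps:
$\frac{10 \left(-34\right) - 37}{26 \left(-38\right) - 40} = \frac{-340 - 37}{-988 - 40} = - \frac{377}{-1028} = \left(-377\right) \left(- \frac{1}{1028}\right) = \frac{377}{1028}$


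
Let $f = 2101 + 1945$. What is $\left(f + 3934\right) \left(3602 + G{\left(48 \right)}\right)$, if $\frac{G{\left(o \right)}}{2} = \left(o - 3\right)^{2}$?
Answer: $61062960$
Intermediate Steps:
$f = 4046$
$G{\left(o \right)} = 2 \left(-3 + o\right)^{2}$ ($G{\left(o \right)} = 2 \left(o - 3\right)^{2} = 2 \left(-3 + o\right)^{2}$)
$\left(f + 3934\right) \left(3602 + G{\left(48 \right)}\right) = \left(4046 + 3934\right) \left(3602 + 2 \left(-3 + 48\right)^{2}\right) = 7980 \left(3602 + 2 \cdot 45^{2}\right) = 7980 \left(3602 + 2 \cdot 2025\right) = 7980 \left(3602 + 4050\right) = 7980 \cdot 7652 = 61062960$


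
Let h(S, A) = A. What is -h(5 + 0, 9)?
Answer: -9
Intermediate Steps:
-h(5 + 0, 9) = -1*9 = -9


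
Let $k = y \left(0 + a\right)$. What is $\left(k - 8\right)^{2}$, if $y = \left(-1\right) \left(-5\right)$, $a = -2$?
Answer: $324$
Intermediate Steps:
$y = 5$
$k = -10$ ($k = 5 \left(0 - 2\right) = 5 \left(-2\right) = -10$)
$\left(k - 8\right)^{2} = \left(-10 - 8\right)^{2} = \left(-18\right)^{2} = 324$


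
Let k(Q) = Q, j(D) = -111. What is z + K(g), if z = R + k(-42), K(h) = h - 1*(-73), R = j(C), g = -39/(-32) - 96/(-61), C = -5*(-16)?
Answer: -150709/1952 ≈ -77.208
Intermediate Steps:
C = 80
g = 5451/1952 (g = -39*(-1/32) - 96*(-1/61) = 39/32 + 96/61 = 5451/1952 ≈ 2.7925)
R = -111
K(h) = 73 + h (K(h) = h + 73 = 73 + h)
z = -153 (z = -111 - 42 = -153)
z + K(g) = -153 + (73 + 5451/1952) = -153 + 147947/1952 = -150709/1952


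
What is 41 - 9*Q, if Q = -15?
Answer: 176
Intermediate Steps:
41 - 9*Q = 41 - 9*(-15) = 41 + 135 = 176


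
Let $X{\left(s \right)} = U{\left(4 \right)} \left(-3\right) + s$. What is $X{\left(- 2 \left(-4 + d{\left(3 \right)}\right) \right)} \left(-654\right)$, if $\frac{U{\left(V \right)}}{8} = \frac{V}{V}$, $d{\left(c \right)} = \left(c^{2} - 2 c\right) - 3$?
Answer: $10464$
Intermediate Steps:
$d{\left(c \right)} = -3 + c^{2} - 2 c$
$U{\left(V \right)} = 8$ ($U{\left(V \right)} = 8 \frac{V}{V} = 8 \cdot 1 = 8$)
$X{\left(s \right)} = -24 + s$ ($X{\left(s \right)} = 8 \left(-3\right) + s = -24 + s$)
$X{\left(- 2 \left(-4 + d{\left(3 \right)}\right) \right)} \left(-654\right) = \left(-24 - 2 \left(-4 - \left(9 - 9\right)\right)\right) \left(-654\right) = \left(-24 - 2 \left(-4 - 0\right)\right) \left(-654\right) = \left(-24 - 2 \left(-4 + 0\right)\right) \left(-654\right) = \left(-24 - -8\right) \left(-654\right) = \left(-24 + 8\right) \left(-654\right) = \left(-16\right) \left(-654\right) = 10464$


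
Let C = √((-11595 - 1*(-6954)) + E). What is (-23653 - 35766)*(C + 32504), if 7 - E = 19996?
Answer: -1931355176 - 59419*I*√24630 ≈ -1.9314e+9 - 9.3252e+6*I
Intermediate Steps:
E = -19989 (E = 7 - 1*19996 = 7 - 19996 = -19989)
C = I*√24630 (C = √((-11595 - 1*(-6954)) - 19989) = √((-11595 + 6954) - 19989) = √(-4641 - 19989) = √(-24630) = I*√24630 ≈ 156.94*I)
(-23653 - 35766)*(C + 32504) = (-23653 - 35766)*(I*√24630 + 32504) = -59419*(32504 + I*√24630) = -1931355176 - 59419*I*√24630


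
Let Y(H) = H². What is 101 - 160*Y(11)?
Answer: -19259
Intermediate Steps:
101 - 160*Y(11) = 101 - 160*11² = 101 - 160*121 = 101 - 19360 = -19259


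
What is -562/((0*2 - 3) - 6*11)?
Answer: 562/69 ≈ 8.1449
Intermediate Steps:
-562/((0*2 - 3) - 6*11) = -562/((0 - 3) - 66) = -562/(-3 - 66) = -562/(-69) = -562*(-1/69) = 562/69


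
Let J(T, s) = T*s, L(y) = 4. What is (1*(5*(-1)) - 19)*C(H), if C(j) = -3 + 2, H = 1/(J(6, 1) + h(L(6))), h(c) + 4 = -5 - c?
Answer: 24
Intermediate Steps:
h(c) = -9 - c (h(c) = -4 + (-5 - c) = -9 - c)
H = -⅐ (H = 1/(6*1 + (-9 - 1*4)) = 1/(6 + (-9 - 4)) = 1/(6 - 13) = 1/(-7) = -⅐ ≈ -0.14286)
C(j) = -1
(1*(5*(-1)) - 19)*C(H) = (1*(5*(-1)) - 19)*(-1) = (1*(-5) - 19)*(-1) = (-5 - 19)*(-1) = -24*(-1) = 24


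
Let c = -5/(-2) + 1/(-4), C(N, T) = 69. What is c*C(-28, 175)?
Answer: 621/4 ≈ 155.25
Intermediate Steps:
c = 9/4 (c = -5*(-1/2) + 1*(-1/4) = 5/2 - 1/4 = 9/4 ≈ 2.2500)
c*C(-28, 175) = (9/4)*69 = 621/4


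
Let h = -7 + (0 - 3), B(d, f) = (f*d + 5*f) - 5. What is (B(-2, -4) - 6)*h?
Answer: 230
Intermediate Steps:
B(d, f) = -5 + 5*f + d*f (B(d, f) = (d*f + 5*f) - 5 = (5*f + d*f) - 5 = -5 + 5*f + d*f)
h = -10 (h = -7 - 3 = -10)
(B(-2, -4) - 6)*h = ((-5 + 5*(-4) - 2*(-4)) - 6)*(-10) = ((-5 - 20 + 8) - 6)*(-10) = (-17 - 6)*(-10) = -23*(-10) = 230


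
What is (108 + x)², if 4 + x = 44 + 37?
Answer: 34225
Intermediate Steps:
x = 77 (x = -4 + (44 + 37) = -4 + 81 = 77)
(108 + x)² = (108 + 77)² = 185² = 34225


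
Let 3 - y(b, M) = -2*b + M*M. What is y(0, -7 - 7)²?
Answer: 37249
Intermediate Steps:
y(b, M) = 3 - M² + 2*b (y(b, M) = 3 - (-2*b + M*M) = 3 - (-2*b + M²) = 3 - (M² - 2*b) = 3 + (-M² + 2*b) = 3 - M² + 2*b)
y(0, -7 - 7)² = (3 - (-7 - 7)² + 2*0)² = (3 - 1*(-14)² + 0)² = (3 - 1*196 + 0)² = (3 - 196 + 0)² = (-193)² = 37249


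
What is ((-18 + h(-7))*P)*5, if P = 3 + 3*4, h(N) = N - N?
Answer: -1350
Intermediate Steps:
h(N) = 0
P = 15 (P = 3 + 12 = 15)
((-18 + h(-7))*P)*5 = ((-18 + 0)*15)*5 = -18*15*5 = -270*5 = -1350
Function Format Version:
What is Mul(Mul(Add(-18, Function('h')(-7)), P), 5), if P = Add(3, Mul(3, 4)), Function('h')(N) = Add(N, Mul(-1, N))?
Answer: -1350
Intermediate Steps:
Function('h')(N) = 0
P = 15 (P = Add(3, 12) = 15)
Mul(Mul(Add(-18, Function('h')(-7)), P), 5) = Mul(Mul(Add(-18, 0), 15), 5) = Mul(Mul(-18, 15), 5) = Mul(-270, 5) = -1350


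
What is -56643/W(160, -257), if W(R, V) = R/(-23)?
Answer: 1302789/160 ≈ 8142.4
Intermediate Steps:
W(R, V) = -R/23 (W(R, V) = R*(-1/23) = -R/23)
-56643/W(160, -257) = -56643/((-1/23*160)) = -56643/(-160/23) = -56643*(-23/160) = 1302789/160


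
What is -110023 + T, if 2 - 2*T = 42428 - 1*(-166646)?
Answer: -214559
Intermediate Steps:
T = -104536 (T = 1 - (42428 - 1*(-166646))/2 = 1 - (42428 + 166646)/2 = 1 - ½*209074 = 1 - 104537 = -104536)
-110023 + T = -110023 - 104536 = -214559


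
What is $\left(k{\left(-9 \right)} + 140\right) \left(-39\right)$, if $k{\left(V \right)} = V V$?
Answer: $-8619$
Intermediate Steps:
$k{\left(V \right)} = V^{2}$
$\left(k{\left(-9 \right)} + 140\right) \left(-39\right) = \left(\left(-9\right)^{2} + 140\right) \left(-39\right) = \left(81 + 140\right) \left(-39\right) = 221 \left(-39\right) = -8619$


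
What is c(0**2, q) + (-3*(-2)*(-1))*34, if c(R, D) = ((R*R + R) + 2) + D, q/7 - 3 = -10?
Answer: -251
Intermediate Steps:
q = -49 (q = 21 + 7*(-10) = 21 - 70 = -49)
c(R, D) = 2 + D + R + R**2 (c(R, D) = ((R**2 + R) + 2) + D = ((R + R**2) + 2) + D = (2 + R + R**2) + D = 2 + D + R + R**2)
c(0**2, q) + (-3*(-2)*(-1))*34 = (2 - 49 + 0**2 + (0**2)**2) + (-3*(-2)*(-1))*34 = (2 - 49 + 0 + 0**2) + (6*(-1))*34 = (2 - 49 + 0 + 0) - 6*34 = -47 - 204 = -251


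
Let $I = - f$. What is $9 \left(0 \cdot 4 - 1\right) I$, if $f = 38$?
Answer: $342$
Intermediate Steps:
$I = -38$ ($I = \left(-1\right) 38 = -38$)
$9 \left(0 \cdot 4 - 1\right) I = 9 \left(0 \cdot 4 - 1\right) \left(-38\right) = 9 \left(0 - 1\right) \left(-38\right) = 9 \left(-1\right) \left(-38\right) = \left(-9\right) \left(-38\right) = 342$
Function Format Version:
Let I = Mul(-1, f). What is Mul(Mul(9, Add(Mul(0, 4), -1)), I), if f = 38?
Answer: 342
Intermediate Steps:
I = -38 (I = Mul(-1, 38) = -38)
Mul(Mul(9, Add(Mul(0, 4), -1)), I) = Mul(Mul(9, Add(Mul(0, 4), -1)), -38) = Mul(Mul(9, Add(0, -1)), -38) = Mul(Mul(9, -1), -38) = Mul(-9, -38) = 342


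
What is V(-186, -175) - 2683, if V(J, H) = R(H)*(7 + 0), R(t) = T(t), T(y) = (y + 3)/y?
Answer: -66903/25 ≈ -2676.1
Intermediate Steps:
T(y) = (3 + y)/y
R(t) = (3 + t)/t
V(J, H) = 7*(3 + H)/H (V(J, H) = ((3 + H)/H)*(7 + 0) = ((3 + H)/H)*7 = 7*(3 + H)/H)
V(-186, -175) - 2683 = (7 + 21/(-175)) - 2683 = (7 + 21*(-1/175)) - 2683 = (7 - 3/25) - 2683 = 172/25 - 2683 = -66903/25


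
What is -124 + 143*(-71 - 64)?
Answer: -19429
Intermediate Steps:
-124 + 143*(-71 - 64) = -124 + 143*(-135) = -124 - 19305 = -19429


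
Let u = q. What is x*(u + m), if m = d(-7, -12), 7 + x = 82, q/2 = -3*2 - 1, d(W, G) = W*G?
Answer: 5250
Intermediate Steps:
d(W, G) = G*W
q = -14 (q = 2*(-3*2 - 1) = 2*(-6 - 1) = 2*(-7) = -14)
x = 75 (x = -7 + 82 = 75)
u = -14
m = 84 (m = -12*(-7) = 84)
x*(u + m) = 75*(-14 + 84) = 75*70 = 5250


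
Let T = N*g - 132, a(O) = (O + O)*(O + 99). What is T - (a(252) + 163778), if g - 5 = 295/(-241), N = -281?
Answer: -82391884/241 ≈ -3.4188e+5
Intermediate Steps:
a(O) = 2*O*(99 + O) (a(O) = (2*O)*(99 + O) = 2*O*(99 + O))
g = 910/241 (g = 5 + 295/(-241) = 5 + 295*(-1/241) = 5 - 295/241 = 910/241 ≈ 3.7759)
T = -287522/241 (T = -281*910/241 - 132 = -255710/241 - 132 = -287522/241 ≈ -1193.0)
T - (a(252) + 163778) = -287522/241 - (2*252*(99 + 252) + 163778) = -287522/241 - (2*252*351 + 163778) = -287522/241 - (176904 + 163778) = -287522/241 - 1*340682 = -287522/241 - 340682 = -82391884/241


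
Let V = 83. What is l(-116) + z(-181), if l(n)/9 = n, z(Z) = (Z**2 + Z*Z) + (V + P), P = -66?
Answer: 64495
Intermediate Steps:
z(Z) = 17 + 2*Z**2 (z(Z) = (Z**2 + Z*Z) + (83 - 66) = (Z**2 + Z**2) + 17 = 2*Z**2 + 17 = 17 + 2*Z**2)
l(n) = 9*n
l(-116) + z(-181) = 9*(-116) + (17 + 2*(-181)**2) = -1044 + (17 + 2*32761) = -1044 + (17 + 65522) = -1044 + 65539 = 64495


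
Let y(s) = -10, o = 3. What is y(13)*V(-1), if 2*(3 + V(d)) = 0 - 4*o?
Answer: 90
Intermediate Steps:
V(d) = -9 (V(d) = -3 + (0 - 4*3)/2 = -3 + (0 - 12)/2 = -3 + (½)*(-12) = -3 - 6 = -9)
y(13)*V(-1) = -10*(-9) = 90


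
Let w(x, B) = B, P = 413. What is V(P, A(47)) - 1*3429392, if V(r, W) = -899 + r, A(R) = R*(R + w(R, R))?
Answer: -3429878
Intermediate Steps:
A(R) = 2*R² (A(R) = R*(R + R) = R*(2*R) = 2*R²)
V(P, A(47)) - 1*3429392 = (-899 + 413) - 1*3429392 = -486 - 3429392 = -3429878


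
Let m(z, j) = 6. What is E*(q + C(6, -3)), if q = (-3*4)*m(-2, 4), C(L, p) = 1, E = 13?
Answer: -923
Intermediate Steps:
q = -72 (q = -3*4*6 = -12*6 = -72)
E*(q + C(6, -3)) = 13*(-72 + 1) = 13*(-71) = -923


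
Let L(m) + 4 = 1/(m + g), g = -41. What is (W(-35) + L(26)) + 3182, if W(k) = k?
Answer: 47144/15 ≈ 3142.9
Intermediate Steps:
L(m) = -4 + 1/(-41 + m) (L(m) = -4 + 1/(m - 41) = -4 + 1/(-41 + m))
(W(-35) + L(26)) + 3182 = (-35 + (165 - 4*26)/(-41 + 26)) + 3182 = (-35 + (165 - 104)/(-15)) + 3182 = (-35 - 1/15*61) + 3182 = (-35 - 61/15) + 3182 = -586/15 + 3182 = 47144/15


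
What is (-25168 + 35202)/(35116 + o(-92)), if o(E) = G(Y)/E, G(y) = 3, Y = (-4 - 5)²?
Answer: 923128/3230669 ≈ 0.28574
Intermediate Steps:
Y = 81 (Y = (-9)² = 81)
o(E) = 3/E
(-25168 + 35202)/(35116 + o(-92)) = (-25168 + 35202)/(35116 + 3/(-92)) = 10034/(35116 + 3*(-1/92)) = 10034/(35116 - 3/92) = 10034/(3230669/92) = 10034*(92/3230669) = 923128/3230669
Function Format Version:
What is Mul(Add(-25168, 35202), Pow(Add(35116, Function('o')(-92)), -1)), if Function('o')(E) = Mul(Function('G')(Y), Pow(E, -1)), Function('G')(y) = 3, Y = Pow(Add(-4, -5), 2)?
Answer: Rational(923128, 3230669) ≈ 0.28574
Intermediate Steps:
Y = 81 (Y = Pow(-9, 2) = 81)
Function('o')(E) = Mul(3, Pow(E, -1))
Mul(Add(-25168, 35202), Pow(Add(35116, Function('o')(-92)), -1)) = Mul(Add(-25168, 35202), Pow(Add(35116, Mul(3, Pow(-92, -1))), -1)) = Mul(10034, Pow(Add(35116, Mul(3, Rational(-1, 92))), -1)) = Mul(10034, Pow(Add(35116, Rational(-3, 92)), -1)) = Mul(10034, Pow(Rational(3230669, 92), -1)) = Mul(10034, Rational(92, 3230669)) = Rational(923128, 3230669)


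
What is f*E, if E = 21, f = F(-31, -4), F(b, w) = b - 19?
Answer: -1050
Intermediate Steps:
F(b, w) = -19 + b
f = -50 (f = -19 - 31 = -50)
f*E = -50*21 = -1050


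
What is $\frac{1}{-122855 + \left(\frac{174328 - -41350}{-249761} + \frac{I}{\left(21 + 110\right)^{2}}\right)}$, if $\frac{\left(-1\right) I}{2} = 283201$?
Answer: $- \frac{4286148521}{526719942927535} \approx -8.1374 \cdot 10^{-6}$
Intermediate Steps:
$I = -566402$ ($I = \left(-2\right) 283201 = -566402$)
$\frac{1}{-122855 + \left(\frac{174328 - -41350}{-249761} + \frac{I}{\left(21 + 110\right)^{2}}\right)} = \frac{1}{-122855 + \left(\frac{174328 - -41350}{-249761} - \frac{566402}{\left(21 + 110\right)^{2}}\right)} = \frac{1}{-122855 + \left(\left(174328 + 41350\right) \left(- \frac{1}{249761}\right) - \frac{566402}{131^{2}}\right)} = \frac{1}{-122855 + \left(215678 \left(- \frac{1}{249761}\right) - \frac{566402}{17161}\right)} = \frac{1}{-122855 - \frac{145166380080}{4286148521}} = \frac{1}{- \frac{526719942927535}{4286148521}} = - \frac{4286148521}{526719942927535}$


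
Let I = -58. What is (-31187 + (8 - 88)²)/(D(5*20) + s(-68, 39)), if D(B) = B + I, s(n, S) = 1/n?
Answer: -1685516/2855 ≈ -590.37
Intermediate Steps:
D(B) = -58 + B (D(B) = B - 58 = -58 + B)
(-31187 + (8 - 88)²)/(D(5*20) + s(-68, 39)) = (-31187 + (8 - 88)²)/((-58 + 5*20) + 1/(-68)) = (-31187 + (-80)²)/((-58 + 100) - 1/68) = (-31187 + 6400)/(42 - 1/68) = -24787/2855/68 = -24787*68/2855 = -1685516/2855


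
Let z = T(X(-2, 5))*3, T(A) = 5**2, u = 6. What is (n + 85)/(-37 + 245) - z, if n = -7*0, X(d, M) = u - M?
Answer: -15515/208 ≈ -74.591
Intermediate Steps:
X(d, M) = 6 - M
n = 0
T(A) = 25
z = 75 (z = 25*3 = 75)
(n + 85)/(-37 + 245) - z = (0 + 85)/(-37 + 245) - 1*75 = 85/208 - 75 = -15515/208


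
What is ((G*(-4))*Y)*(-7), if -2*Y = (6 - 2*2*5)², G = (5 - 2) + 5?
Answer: -21952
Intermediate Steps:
G = 8 (G = 3 + 5 = 8)
Y = -98 (Y = -(6 - 2*2*5)²/2 = -(6 - 4*5)²/2 = -(6 - 20)²/2 = -½*(-14)² = -½*196 = -98)
((G*(-4))*Y)*(-7) = ((8*(-4))*(-98))*(-7) = -32*(-98)*(-7) = 3136*(-7) = -21952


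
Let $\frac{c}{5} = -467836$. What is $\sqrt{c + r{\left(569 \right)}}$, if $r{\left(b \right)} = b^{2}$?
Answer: $7 i \sqrt{41131} \approx 1419.7 i$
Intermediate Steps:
$c = -2339180$ ($c = 5 \left(-467836\right) = -2339180$)
$\sqrt{c + r{\left(569 \right)}} = \sqrt{-2339180 + 569^{2}} = \sqrt{-2339180 + 323761} = \sqrt{-2015419} = 7 i \sqrt{41131}$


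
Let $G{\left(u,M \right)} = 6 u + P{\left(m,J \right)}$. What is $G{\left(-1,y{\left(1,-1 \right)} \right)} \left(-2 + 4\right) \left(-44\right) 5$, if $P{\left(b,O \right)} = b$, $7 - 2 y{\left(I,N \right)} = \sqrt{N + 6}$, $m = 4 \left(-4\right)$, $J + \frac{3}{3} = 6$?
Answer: $9680$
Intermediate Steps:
$J = 5$ ($J = -1 + 6 = 5$)
$m = -16$
$y{\left(I,N \right)} = \frac{7}{2} - \frac{\sqrt{6 + N}}{2}$ ($y{\left(I,N \right)} = \frac{7}{2} - \frac{\sqrt{N + 6}}{2} = \frac{7}{2} - \frac{\sqrt{6 + N}}{2}$)
$G{\left(u,M \right)} = -16 + 6 u$ ($G{\left(u,M \right)} = 6 u - 16 = -16 + 6 u$)
$G{\left(-1,y{\left(1,-1 \right)} \right)} \left(-2 + 4\right) \left(-44\right) 5 = \left(-16 + 6 \left(-1\right)\right) \left(-2 + 4\right) \left(-44\right) 5 = \left(-16 - 6\right) 2 \left(-44\right) 5 = \left(-22\right) 2 \left(-44\right) 5 = \left(-44\right) \left(-44\right) 5 = 1936 \cdot 5 = 9680$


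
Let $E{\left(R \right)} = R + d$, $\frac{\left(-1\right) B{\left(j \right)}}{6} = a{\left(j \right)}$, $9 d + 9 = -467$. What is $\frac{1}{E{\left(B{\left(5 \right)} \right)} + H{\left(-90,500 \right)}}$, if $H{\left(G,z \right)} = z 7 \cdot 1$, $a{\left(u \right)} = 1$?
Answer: $\frac{9}{30970} \approx 0.0002906$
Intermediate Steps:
$d = - \frac{476}{9}$ ($d = -1 + \frac{1}{9} \left(-467\right) = -1 - \frac{467}{9} = - \frac{476}{9} \approx -52.889$)
$H{\left(G,z \right)} = 7 z$ ($H{\left(G,z \right)} = 7 z 1 = 7 z$)
$B{\left(j \right)} = -6$ ($B{\left(j \right)} = \left(-6\right) 1 = -6$)
$E{\left(R \right)} = - \frac{476}{9} + R$ ($E{\left(R \right)} = R - \frac{476}{9} = - \frac{476}{9} + R$)
$\frac{1}{E{\left(B{\left(5 \right)} \right)} + H{\left(-90,500 \right)}} = \frac{1}{\left(- \frac{476}{9} - 6\right) + 7 \cdot 500} = \frac{1}{- \frac{530}{9} + 3500} = \frac{1}{\frac{30970}{9}} = \frac{9}{30970}$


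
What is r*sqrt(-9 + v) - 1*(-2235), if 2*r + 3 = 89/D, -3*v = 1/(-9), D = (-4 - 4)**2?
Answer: 2235 - 1133*I*sqrt(6)/1152 ≈ 2235.0 - 2.4091*I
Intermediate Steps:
D = 64 (D = (-8)**2 = 64)
v = 1/27 (v = -1/3/(-9) = -1/3*(-1/9) = 1/27 ≈ 0.037037)
r = -103/128 (r = -3/2 + (89/64)/2 = -3/2 + (89*(1/64))/2 = -3/2 + (1/2)*(89/64) = -3/2 + 89/128 = -103/128 ≈ -0.80469)
r*sqrt(-9 + v) - 1*(-2235) = -103*sqrt(-9 + 1/27)/128 - 1*(-2235) = -1133*I*sqrt(6)/1152 + 2235 = 2235 - 1133*I*sqrt(6)/1152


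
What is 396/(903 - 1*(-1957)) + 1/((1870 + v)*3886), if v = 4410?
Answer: 43927357/317253040 ≈ 0.13846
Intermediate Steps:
396/(903 - 1*(-1957)) + 1/((1870 + v)*3886) = 396/(903 - 1*(-1957)) + 1/((1870 + 4410)*3886) = 396/(903 + 1957) + (1/3886)/6280 = 396/2860 + (1/6280)*(1/3886) = 396*(1/2860) + 1/24404080 = 9/65 + 1/24404080 = 43927357/317253040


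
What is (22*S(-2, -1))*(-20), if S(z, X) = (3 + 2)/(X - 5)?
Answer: 1100/3 ≈ 366.67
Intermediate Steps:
S(z, X) = 5/(-5 + X)
(22*S(-2, -1))*(-20) = (22*(5/(-5 - 1)))*(-20) = (22*(5/(-6)))*(-20) = (22*(5*(-⅙)))*(-20) = (22*(-⅚))*(-20) = -55/3*(-20) = 1100/3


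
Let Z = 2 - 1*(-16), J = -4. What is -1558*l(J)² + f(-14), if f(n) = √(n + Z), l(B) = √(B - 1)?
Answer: 7792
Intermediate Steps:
Z = 18 (Z = 2 + 16 = 18)
l(B) = √(-1 + B)
f(n) = √(18 + n) (f(n) = √(n + 18) = √(18 + n))
-1558*l(J)² + f(-14) = -1558*(√(-1 - 4))² + √(18 - 14) = -1558*(√(-5))² + √4 = -1558*(I*√5)² + 2 = -1558*(-5) + 2 = 7790 + 2 = 7792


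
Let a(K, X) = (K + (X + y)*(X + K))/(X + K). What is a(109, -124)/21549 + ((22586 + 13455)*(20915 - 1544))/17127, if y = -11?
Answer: 207223642703/5083605 ≈ 40763.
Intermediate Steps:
a(K, X) = (K + (-11 + X)*(K + X))/(K + X) (a(K, X) = (K + (X - 11)*(X + K))/(X + K) = (K + (-11 + X)*(K + X))/(K + X))
a(109, -124)/21549 + ((22586 + 13455)*(20915 - 1544))/17127 = (((-124)**2 - 11*(-124) - 10*109 + 109*(-124))/(109 - 124))/21549 + ((22586 + 13455)*(20915 - 1544))/17127 = ((15376 + 1364 - 1090 - 13516)/(-15))*(1/21549) + (36041*19371)*(1/17127) = -1/15*2134*(1/21549) + 698150211*(1/17127) = -2134/15*1/21549 + 21156067/519 = -194/29385 + 21156067/519 = 207223642703/5083605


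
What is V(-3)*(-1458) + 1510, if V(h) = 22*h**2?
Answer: -287174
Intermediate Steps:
V(-3)*(-1458) + 1510 = (22*(-3)**2)*(-1458) + 1510 = (22*9)*(-1458) + 1510 = 198*(-1458) + 1510 = -288684 + 1510 = -287174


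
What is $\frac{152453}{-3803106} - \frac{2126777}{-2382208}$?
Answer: $\frac{3862591806569}{4529894769024} \approx 0.85269$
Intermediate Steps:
$\frac{152453}{-3803106} - \frac{2126777}{-2382208} = 152453 \left(- \frac{1}{3803106}\right) - - \frac{2126777}{2382208} = - \frac{152453}{3803106} + \frac{2126777}{2382208} = \frac{3862591806569}{4529894769024}$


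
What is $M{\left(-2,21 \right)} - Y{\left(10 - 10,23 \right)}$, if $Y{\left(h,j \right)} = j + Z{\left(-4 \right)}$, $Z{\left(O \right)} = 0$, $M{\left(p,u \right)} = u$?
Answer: $-2$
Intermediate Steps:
$Y{\left(h,j \right)} = j$ ($Y{\left(h,j \right)} = j + 0 = j$)
$M{\left(-2,21 \right)} - Y{\left(10 - 10,23 \right)} = 21 - 23 = -2$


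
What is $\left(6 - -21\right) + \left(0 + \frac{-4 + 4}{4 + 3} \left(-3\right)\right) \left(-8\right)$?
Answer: $27$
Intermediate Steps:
$\left(6 - -21\right) + \left(0 + \frac{-4 + 4}{4 + 3} \left(-3\right)\right) \left(-8\right) = \left(6 + 21\right) + \left(0 + \frac{0}{7} \left(-3\right)\right) \left(-8\right) = 27 + \left(0 + 0 \cdot \frac{1}{7} \left(-3\right)\right) \left(-8\right) = 27 + \left(0 + 0 \left(-3\right)\right) \left(-8\right) = 27 + \left(0 + 0\right) \left(-8\right) = 27 + 0 \left(-8\right) = 27 + 0 = 27$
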